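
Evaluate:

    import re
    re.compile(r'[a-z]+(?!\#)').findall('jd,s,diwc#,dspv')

`(?!…)`/`(?<!…)` only lets a position through if the neighbouring text does NOT match; no characters are consumed.
Matches: at [0:2] → 'jd'; at [3:4] → 's'; at [5:8] → 'diw'; at [11:15] → 'dspv'.
`findall` yields the raw match text (4 of them) because the pattern has no groups.

['jd', 's', 'diw', 'dspv']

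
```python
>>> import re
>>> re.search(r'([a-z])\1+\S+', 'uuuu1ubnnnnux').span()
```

(0, 13)

After group 1 captures some text, `\1` only succeeds where that same text appears again.
The match spans [0:13] → 'uuuu1ubnnnnux'.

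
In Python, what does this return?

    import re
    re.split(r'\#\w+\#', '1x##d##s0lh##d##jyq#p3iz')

Matches to split on: at [3:6] → '#d#'; at [6:12] → '#s0lh#'; at [12:15] → '#d#'; at [15:20] → '#jyq#'.
The string is cut at each match, leaving 5 pieces.

['1x#', '', '', '', 'p3iz']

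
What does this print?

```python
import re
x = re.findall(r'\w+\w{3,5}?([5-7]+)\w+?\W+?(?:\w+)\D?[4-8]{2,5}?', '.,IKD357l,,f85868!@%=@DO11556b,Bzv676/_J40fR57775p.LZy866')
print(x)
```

`findall` collects group 1 from each match (3 total).

['7', '6', '5']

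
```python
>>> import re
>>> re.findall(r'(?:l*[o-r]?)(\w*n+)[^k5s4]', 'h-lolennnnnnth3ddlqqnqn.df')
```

['lennnnnnth3ddlqqnqn']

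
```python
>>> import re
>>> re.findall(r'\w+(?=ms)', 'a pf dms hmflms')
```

['d', 'hmfl']

The `(?=…)`/`(?<=…)` assertion just peeks at neighbouring text; it doesn't advance the match position.
With no groups in the pattern, `findall` gives back each whole match — 2 here.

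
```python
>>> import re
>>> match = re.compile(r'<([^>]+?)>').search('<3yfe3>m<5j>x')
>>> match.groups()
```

('3yfe3',)

`search` walks the string left to right and returns the first match it finds.
The match spans [0:7] → '<3yfe3>'.
Captured: group 1 = '3yfe3'.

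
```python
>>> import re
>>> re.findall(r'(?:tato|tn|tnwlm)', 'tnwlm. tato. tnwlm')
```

['tn', 'tato', 'tn']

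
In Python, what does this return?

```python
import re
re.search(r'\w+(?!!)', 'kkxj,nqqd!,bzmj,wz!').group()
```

'kkxj'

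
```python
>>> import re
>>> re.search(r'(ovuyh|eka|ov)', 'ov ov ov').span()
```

`re.search` scans for the first position where the pattern succeeds.
The match spans [0:2] → 'ov'.
Captured: group 1 = 'ov'.

(0, 2)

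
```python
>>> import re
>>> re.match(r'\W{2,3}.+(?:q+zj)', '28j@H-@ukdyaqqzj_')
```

This matches 2 to 3 of a non-word character; then one or more of any character; then one or more of the literal 'q', then the literal 'zj' (non-capturing group).
With `match`, the pattern is implicitly anchored at the beginning.
Here the string doesn't start with a match, so the call returns None.

None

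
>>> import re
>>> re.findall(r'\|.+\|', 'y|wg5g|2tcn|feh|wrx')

No capturing groups, so `findall` returns the 1 full match string.

['|wg5g|2tcn|feh|']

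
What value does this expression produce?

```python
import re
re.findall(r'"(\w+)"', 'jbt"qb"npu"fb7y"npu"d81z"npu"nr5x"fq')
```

Matches: at [3:7] match '"qb"', group 1 = 'qb'; at [10:16] match '"fb7y"', group 1 = 'fb7y'; at [19:25] match '"d81z"', group 1 = 'd81z'; at [28:34] match '"nr5x"', group 1 = 'nr5x'.
Because there's exactly one group, `findall` drops the full match and keeps group 1 from each hit.

['qb', 'fb7y', 'd81z', 'nr5x']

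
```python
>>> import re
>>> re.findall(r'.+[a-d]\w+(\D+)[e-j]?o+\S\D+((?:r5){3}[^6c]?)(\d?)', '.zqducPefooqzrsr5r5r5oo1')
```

The pattern matches one or more of any character, then a character in [a-d], then one or more of a word character; then one or more of a non-digit (captured); then optionally a character in [e-j], then one or more of the literal 'o', then a non-whitespace character; then one or more of a non-digit; then the literal 'r5' repeated 3 times, then optionally any character except [6c] (captured); then optionally a digit (captured).
`findall` packs the 3 group values into a tuple for every match.

[('o', 'r5r5r5o', '')]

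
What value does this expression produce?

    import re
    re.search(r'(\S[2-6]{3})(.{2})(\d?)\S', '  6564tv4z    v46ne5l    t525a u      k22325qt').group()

Pattern: a non-whitespace character, then exactly 3 of a character in [2-6] (captured); then exactly 2 of any character (captured); then optionally a digit (captured); then a non-whitespace character.
Unlike `match`, `search` isn't anchored — it looks for the pattern anywhere in the string.
The match spans [2:10] → '6564tv4z'.
Captured: group 1 = '6564', group 2 = 'tv', group 3 = '4'.

'6564tv4z'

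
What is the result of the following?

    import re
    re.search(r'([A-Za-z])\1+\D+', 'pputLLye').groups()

('p',)

The backreference `\1` re-matches whatever the first group consumed, character for character.
Unlike `match`, `search` isn't anchored — it looks for the pattern anywhere in the string.
The match spans [0:8] → 'pputLLye'.
Captured: group 1 = 'p'.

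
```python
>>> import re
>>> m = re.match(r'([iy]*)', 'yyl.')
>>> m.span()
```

(0, 2)

This matches zero or more of one of [iy] (captured).
`re.match` only tries the pattern at the start of the string.
The match spans [0:2] → 'yy'.
Captured: group 1 = 'yy'.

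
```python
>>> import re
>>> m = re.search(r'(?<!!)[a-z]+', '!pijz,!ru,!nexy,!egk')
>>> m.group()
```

'ijz'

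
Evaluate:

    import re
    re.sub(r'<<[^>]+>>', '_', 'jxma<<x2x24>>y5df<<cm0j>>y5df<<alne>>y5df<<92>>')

'jxma_y5df_y5df_y5df_'

Matches: at [4:13] → '<<x2x24>>'; at [17:25] → '<<cm0j>>'; at [29:37] → '<<alne>>'; at [41:47] → '<<92>>'.
Every occurrence is swapped for '_'.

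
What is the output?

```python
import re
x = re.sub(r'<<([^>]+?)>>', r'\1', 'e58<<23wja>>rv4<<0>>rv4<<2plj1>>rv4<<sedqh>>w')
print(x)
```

e5823wjarv40rv42plj1rv4sedqhw

Matches: at [3:12] → '<<23wja>>'; at [15:20] → '<<0>>'; at [23:32] → '<<2plj1>>'; at [35:44] → '<<sedqh>>'.
`\1` in the replacement pulls in group 1's text for each match.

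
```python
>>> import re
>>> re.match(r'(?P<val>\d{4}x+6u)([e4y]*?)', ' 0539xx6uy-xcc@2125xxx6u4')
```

This matches exactly 4 of a digit, then one or more of the literal 'x', then the literal '6u' (captured as 'val'); then zero or more of one of [e4y] (lazy) (captured).
`re.match` only tries the pattern at the start of the string.
Here position 0 doesn't satisfy it, so the call returns None.

None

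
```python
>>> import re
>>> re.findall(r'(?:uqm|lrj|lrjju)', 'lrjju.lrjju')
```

Branches in `(...|...)` are attempted left-to-right; the first branch that allows the whole pattern to succeed is taken.
Scanning left to right: at [0:3] → 'lrj'; at [6:9] → 'lrj'.
No capturing groups, so `findall` returns the 2 full match strings.

['lrj', 'lrj']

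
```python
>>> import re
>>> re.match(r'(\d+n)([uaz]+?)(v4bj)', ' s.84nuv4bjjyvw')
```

This matches one or more of a digit, then the literal 'n' (captured); then one or more of one of [uaz] (lazy) (captured); then the literal 'v4b', then the literal 'j' (captured).
`re.match` won't scan ahead — the pattern has to work from the very first character.
Here position 0 doesn't satisfy it, so the call returns None.

None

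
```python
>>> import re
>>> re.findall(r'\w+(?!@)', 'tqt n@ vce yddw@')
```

`(?!…)`/`(?<!…)` only lets a position through if the neighbouring text does NOT match; no characters are consumed.
Walking the string: at [0:3] → 'tqt'; at [7:10] → 'vce'; at [11:14] → 'ydd'.
Since nothing is captured, `findall` lists the 3 matched substrings directly.

['tqt', 'vce', 'ydd']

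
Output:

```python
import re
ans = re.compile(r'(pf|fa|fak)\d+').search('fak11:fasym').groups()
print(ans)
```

`re.search` tries every starting position until one works.
The match spans [0:5] → 'fak11'.
Captured: group 1 = 'fak'.

('fak',)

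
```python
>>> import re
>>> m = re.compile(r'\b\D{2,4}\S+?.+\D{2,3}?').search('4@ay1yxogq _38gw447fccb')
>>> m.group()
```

'@ay1yxogq _38gw447fccb'

The match spans [1:23] → '@ay1yxogq _38gw447fccb'.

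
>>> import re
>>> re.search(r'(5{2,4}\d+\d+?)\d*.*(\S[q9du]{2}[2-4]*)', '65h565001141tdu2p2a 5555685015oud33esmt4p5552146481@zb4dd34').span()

This matches 2 to 4 of the literal '5', then one or more of a digit, then one or more of a digit (lazy) (captured); then zero or more of a digit, then zero or more of any character; then a non-whitespace character, then exactly 2 of one of [q9du], then zero or more of a character in [2-4] (captured).
The match spans [20:59] → '5555685015oud33esmt4p5552146481@zb4dd34'.

(20, 59)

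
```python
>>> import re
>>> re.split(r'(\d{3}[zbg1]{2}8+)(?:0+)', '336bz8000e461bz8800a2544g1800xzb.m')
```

['', '336bz8', 'e', '461bz88', 'a2', '544g18', 'xzb.m']

This matches exactly 3 of a digit, then exactly 2 of one of [zbg1], then one or more of a literal '8' (captured); then one or more of a literal '0' (non-capturing group).
Matches to split on: at [0:9] → '336bz8000'; at [10:19] → '461bz8800'; at [21:29] → '544g1800'.
The group in the pattern means `split` returns the separators' captures alongside the pieces.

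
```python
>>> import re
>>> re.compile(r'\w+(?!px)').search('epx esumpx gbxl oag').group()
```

'epx'

Because the assertion is negative and zero-width, positions next to the forbidden text are skipped.
The match spans [0:3] → 'epx'.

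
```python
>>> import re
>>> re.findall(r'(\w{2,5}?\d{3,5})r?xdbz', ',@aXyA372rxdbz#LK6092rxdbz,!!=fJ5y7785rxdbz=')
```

['aXyA372', 'LK6092', 'fJ5y7785']

With a single group, `findall` returns only what that group captured — 3 items.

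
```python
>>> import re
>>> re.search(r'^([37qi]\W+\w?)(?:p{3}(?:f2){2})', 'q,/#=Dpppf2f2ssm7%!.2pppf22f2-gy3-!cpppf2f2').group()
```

'q,/#=Dpppf2f2'

The match spans [0:13] → 'q,/#=Dpppf2f2'.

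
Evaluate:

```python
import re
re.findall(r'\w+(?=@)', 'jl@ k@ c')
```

['jl', 'k']

Because the assertion is zero-width, the text it checks is not consumed and won't appear in the result.
No capturing groups, so `findall` returns the 2 full match strings.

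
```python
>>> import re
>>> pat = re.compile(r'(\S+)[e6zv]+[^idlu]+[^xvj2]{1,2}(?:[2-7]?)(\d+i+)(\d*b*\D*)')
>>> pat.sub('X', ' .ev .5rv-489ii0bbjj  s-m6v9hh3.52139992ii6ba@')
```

The pattern matches one or more of a non-whitespace character (captured); then one or more of one of [e6zv], then one or more of any character except [idlu], then 1 to 2 of any character except [xvj2]; then optionally a character in [2-7] (non-capturing group); then one or more of a digit, then one or more of the literal 'i' (captured); then zero or more of a digit, then zero or more of the literal 'b', then zero or more of a non-digit (captured).
`sub` substitutes 'X' at each match site.

' XX'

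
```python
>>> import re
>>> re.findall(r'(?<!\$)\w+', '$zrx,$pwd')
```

A negative assertion filters positions out without eating any characters.
Walking the string: at [2:4] → 'rx'; at [7:9] → 'wd'.
With no groups in the pattern, `findall` gives back each whole match — 2 here.

['rx', 'wd']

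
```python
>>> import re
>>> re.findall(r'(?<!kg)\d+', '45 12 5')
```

['45', '12', '5']

The negative lookahead/lookbehind blocks any match where the forbidden context is present.
Matches: at [0:2] → '45'; at [3:5] → '12'; at [6:7] → '5'.
No capturing groups, so `findall` returns the 3 full match strings.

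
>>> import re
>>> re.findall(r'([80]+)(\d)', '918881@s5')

[('888', '1')]

This matches one or more of one of [80] (captured); then a digit (captured).
Walking the string: at [2:6] match '8881', groups = ('888', '1').
2 groups means the one result is a tuple of 2 captured strings — 1 here.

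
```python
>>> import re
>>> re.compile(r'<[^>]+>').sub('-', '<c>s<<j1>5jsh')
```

'-s-5jsh'

Matches: at [0:3] → '<c>'; at [4:9] → '<<j1>'.
`sub` substitutes '-' at each match site.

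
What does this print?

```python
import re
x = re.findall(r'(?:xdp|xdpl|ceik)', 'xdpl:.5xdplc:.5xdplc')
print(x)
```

['xdp', 'xdp', 'xdp']

Branches in `(...|...)` are attempted left-to-right; the first branch that allows the whole pattern to succeed is taken.
Scanning left to right: at [0:3] → 'xdp'; at [7:10] → 'xdp'; at [15:18] → 'xdp'.
No capturing groups, so `findall` returns the 3 full match strings.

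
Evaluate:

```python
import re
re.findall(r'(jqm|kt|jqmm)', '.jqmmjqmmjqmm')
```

Alternation isn't longest-match — the leftmost alternative that fits at this position is chosen.
Walking the string: at [1:4] match 'jqm', group 1 = 'jqm'; at [5:8] match 'jqm', group 1 = 'jqm'; at [9:12] match 'jqm', group 1 = 'jqm'.
With a single group, `findall` returns only what that group captured — 3 items.

['jqm', 'jqm', 'jqm']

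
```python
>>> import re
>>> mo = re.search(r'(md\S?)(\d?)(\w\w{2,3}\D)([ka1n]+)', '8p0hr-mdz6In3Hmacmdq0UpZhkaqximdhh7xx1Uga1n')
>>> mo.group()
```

The pattern matches a literal 'm', then the literal 'd', then optionally a non-whitespace character (captured); then optionally a digit (captured); then a word character, then 2 to 3 of a word character, then a non-digit (captured); then one or more of one of [ka1n] (captured).
`re.search` scans for the first position where the pattern succeeds.
The match spans [6:16] → 'mdz6In3Hma'.
Captured: group 1 = 'mdz', group 2 = '6', group 3 = 'In3Hm', group 4 = 'a'.

'mdz6In3Hma'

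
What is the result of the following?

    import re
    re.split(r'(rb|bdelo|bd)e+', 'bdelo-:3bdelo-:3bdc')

Matches to split on: at [0:3] → 'bde'; at [8:11] → 'bde'.
The group in the pattern means `split` returns the separators' captures alongside the pieces.

['', 'bd', 'lo-:3', 'bd', 'lo-:3bdc']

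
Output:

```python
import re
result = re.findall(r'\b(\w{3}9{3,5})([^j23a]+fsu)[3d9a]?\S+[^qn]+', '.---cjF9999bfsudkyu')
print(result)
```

[('cjF9999', 'bfsu')]

Pattern: a word boundary (`\b`, zero-width); then exactly 3 of a word character, then 3 to 5 of a literal '9' (captured); then one or more of any character except [j23a], then the literal 'fsu' (captured); then optionally one of [3d9a], then one or more of a non-whitespace character, then one or more of any character except [qn].
Matches: at [4:19] match 'cjF9999bfsudkyu', groups = ('cjF9999', 'bfsu').
Multiple groups make `findall` return tuples — one 2-tuple for the one match.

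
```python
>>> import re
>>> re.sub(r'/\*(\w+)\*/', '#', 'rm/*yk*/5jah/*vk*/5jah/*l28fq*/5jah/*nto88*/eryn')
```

Every occurrence is swapped for '#'.

'rm#5jah#5jah#5jah#eryn'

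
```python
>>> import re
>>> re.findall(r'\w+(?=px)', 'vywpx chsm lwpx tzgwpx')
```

['vyw', 'lw', 'tzgw']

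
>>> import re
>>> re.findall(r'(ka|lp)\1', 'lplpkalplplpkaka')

`\1` is not a pattern — it's the concrete string captured by group 1, re-applied verbatim.
Because there's exactly one group, `findall` drops the full match and keeps group 1 from each hit.

['lp', 'lp', 'ka']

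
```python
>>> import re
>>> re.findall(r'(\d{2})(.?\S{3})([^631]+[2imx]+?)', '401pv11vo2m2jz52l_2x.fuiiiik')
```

[('01', 'pv11', 'vo2m2jz52l_2x.fuiiii')]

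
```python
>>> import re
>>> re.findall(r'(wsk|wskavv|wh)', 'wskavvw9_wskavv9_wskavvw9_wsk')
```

['wsk', 'wsk', 'wsk', 'wsk']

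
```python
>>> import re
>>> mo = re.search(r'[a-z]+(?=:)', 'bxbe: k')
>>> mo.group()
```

Because the assertion is zero-width, the text it checks is not consumed and won't appear in the result.
The match spans [0:4] → 'bxbe'.

'bxbe'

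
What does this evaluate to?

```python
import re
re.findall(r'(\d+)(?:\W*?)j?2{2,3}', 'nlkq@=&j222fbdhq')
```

The pattern matches one or more of a digit (captured); then zero or more of a non-word character (lazy) (non-capturing group); then optionally the literal 'j', then 2 to 3 of the literal '2'.
Walking the string: at [8:11] match '222', group 1 = '2'.
One capturing group, so `findall` returns just the captured substring from the one match — 1 in all.

['2']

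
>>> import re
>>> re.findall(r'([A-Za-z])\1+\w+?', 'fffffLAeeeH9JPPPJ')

`\1` is not a pattern — it's the concrete string captured by group 1, re-applied verbatim.
One capturing group, so `findall` returns just the captured substring from each match — 3 in all.

['f', 'e', 'P']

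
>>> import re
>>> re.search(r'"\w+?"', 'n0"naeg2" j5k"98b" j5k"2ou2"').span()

`search` walks the string left to right and returns the first match it finds.
The match spans [2:9] → '"naeg2"'.

(2, 9)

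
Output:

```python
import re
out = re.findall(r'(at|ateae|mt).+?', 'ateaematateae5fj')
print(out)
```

['at', 'at']

Alternation isn't longest-match — the leftmost alternative that fits at this position is chosen.
Scanning left to right: at [0:3] match 'ate', group 1 = 'at'; at [6:9] match 'ata', group 1 = 'at'.
Because there's exactly one group, `findall` drops the full match and keeps group 1 from each hit.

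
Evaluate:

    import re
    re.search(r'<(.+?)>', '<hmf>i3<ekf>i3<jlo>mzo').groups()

('hmf',)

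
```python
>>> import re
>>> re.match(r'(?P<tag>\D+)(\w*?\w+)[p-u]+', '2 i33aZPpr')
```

Pattern: one or more of a non-digit (captured as 'tag'); then zero or more of a word character (lazy), then one or more of a word character (captured); then one or more of a character in [p-u].
`re.match` only tries the pattern at the start of the string.
Here the pattern fails at index 0, so the call returns None.

None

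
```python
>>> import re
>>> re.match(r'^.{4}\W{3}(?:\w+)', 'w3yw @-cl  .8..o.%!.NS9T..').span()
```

(0, 9)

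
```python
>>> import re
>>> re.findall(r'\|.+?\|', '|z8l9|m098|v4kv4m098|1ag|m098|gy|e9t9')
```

['|z8l9|', '|v4kv4m098|', '|m098|']

Because the quantifier is non-greedy, it stops expanding at the earliest point where the rest of the pattern can succeed.
Matches: at [0:6] → '|z8l9|'; at [10:21] → '|v4kv4m098|'; at [24:30] → '|m098|'.
No capturing groups, so `findall` returns the 3 full match strings.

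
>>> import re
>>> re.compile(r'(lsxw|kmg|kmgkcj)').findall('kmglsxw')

['kmg', 'lsxw']

Walking the string: at [0:3] match 'kmg', group 1 = 'kmg'; at [3:7] match 'lsxw', group 1 = 'lsxw'.
Because there's exactly one group, `findall` drops the full match and keeps group 1 from each hit.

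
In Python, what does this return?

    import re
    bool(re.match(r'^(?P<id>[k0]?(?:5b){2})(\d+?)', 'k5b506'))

False

The pattern matches anchored at the start of the string; then optionally one of [k0], then the literal '5b' repeated 2 times (captured as 'id'); then one or more of a digit (lazy) (captured).
With `match`, the pattern is implicitly anchored at the beginning.
Here position 0 doesn't satisfy it, so the call returns None, and `bool(None)` is False.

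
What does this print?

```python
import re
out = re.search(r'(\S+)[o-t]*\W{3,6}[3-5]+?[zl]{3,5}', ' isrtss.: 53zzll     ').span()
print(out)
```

(1, 16)

The match spans [1:16] → 'isrtss.: 53zzll'.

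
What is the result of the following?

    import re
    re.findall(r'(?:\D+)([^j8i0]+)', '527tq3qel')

The pattern matches one or more of a non-digit (non-capturing group); then one or more of any character except [j8i0] (captured).
Walking the string: at [3:9] match 'tq3qel', group 1 = '3qel'.
One capturing group, so `findall` returns just the captured substring from the one match — 1 in all.

['3qel']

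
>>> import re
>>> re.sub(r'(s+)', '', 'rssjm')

'rjm'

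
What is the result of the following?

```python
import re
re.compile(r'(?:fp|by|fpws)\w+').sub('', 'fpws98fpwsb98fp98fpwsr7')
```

''

Matches: at [0:23] → 'fpws98fpwsb98fp98fpwsr7'.
`sub` substitutes '' at each match site.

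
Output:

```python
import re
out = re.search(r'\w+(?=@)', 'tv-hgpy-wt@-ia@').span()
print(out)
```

The positive lookaround only admits positions where the adjacent text matches; those characters stay outside the span.
The match spans [8:10] → 'wt'.

(8, 10)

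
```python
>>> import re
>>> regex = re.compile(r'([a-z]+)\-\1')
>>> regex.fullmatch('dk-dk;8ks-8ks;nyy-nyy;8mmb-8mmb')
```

`\1` is not a pattern — it's the concrete string captured by group 1, re-applied verbatim.
`re.fullmatch` is like wrapping the pattern in `^…$` (in single-line mode).
Here there's no way to consume every character, so the call returns None.

None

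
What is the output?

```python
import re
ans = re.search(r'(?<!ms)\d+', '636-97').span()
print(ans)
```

(0, 3)

A negative assertion filters positions out without eating any characters.
`re.search` scans for the first position where the pattern succeeds.
The match spans [0:3] → '636'.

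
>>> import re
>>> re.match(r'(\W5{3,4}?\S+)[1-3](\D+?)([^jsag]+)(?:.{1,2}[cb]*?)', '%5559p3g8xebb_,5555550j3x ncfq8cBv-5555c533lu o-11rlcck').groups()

('%5559p3g8xebb_,5555550j', 'x', ' ncfq8cBv-5555c533lu o-11rlcc')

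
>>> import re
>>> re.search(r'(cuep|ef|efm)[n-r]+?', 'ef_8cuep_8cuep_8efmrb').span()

(16, 20)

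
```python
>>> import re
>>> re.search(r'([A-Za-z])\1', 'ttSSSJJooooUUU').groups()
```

A backreference is literal: `\1` must see the identical characters the first group matched.
`re.search` tries every starting position until one works.
The match spans [0:2] → 'tt'.
Captured: group 1 = 't'.

('t',)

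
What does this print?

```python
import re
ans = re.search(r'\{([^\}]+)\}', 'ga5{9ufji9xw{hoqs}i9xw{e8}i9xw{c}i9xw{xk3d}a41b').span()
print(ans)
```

(3, 18)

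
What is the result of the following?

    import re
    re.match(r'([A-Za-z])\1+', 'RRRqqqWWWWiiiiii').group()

A backreference is literal: `\1` must see the identical characters the first group matched.
`re.match` won't scan ahead — the pattern has to work from the very first character.
The match spans [0:3] → 'RRR'.
Captured: group 1 = 'R'.

'RRR'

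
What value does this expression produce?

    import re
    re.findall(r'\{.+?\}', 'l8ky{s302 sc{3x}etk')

Walking the string: at [4:16] → '{s302 sc{3x}'.
`findall` yields the raw match text (1 of them) because the pattern has no groups.

['{s302 sc{3x}']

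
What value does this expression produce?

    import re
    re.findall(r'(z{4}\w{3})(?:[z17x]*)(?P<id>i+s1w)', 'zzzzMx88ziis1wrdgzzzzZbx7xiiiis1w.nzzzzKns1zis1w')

[('zzzzZbx', 'iiiis1w'), ('zzzzKns', 'is1w')]

Pattern: exactly 4 of the literal 'z', then exactly 3 of a word character (captured); then zero or more of one of [z17x] (non-capturing group); then one or more of the literal 'i', then the literal 's1w' (captured as 'id').
Walking the string: at [17:33] match 'zzzzZbx7xiiiis1w', groups = ('zzzzZbx', 'iiiis1w'); at [35:48] match 'zzzzKns1zis1w', groups = ('zzzzKns', 'is1w').
`findall` packs the 2 group values into a tuple for every match.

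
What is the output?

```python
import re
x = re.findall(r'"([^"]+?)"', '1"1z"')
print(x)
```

Matches: at [1:5] match '"1z"', group 1 = '1z'.
With a single group, `findall` returns only what that group captured — 1 item.

['1z']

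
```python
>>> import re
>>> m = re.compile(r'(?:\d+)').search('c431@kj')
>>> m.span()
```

The pattern matches one or more of a digit (non-capturing group).
Unlike `match`, `search` isn't anchored — it looks for the pattern anywhere in the string.
The match spans [1:4] → '431'.

(1, 4)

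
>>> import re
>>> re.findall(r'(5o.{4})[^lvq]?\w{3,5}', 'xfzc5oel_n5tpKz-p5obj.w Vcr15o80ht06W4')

['5oel_n', '5obj.w']

The pattern matches the literal '5o', then exactly 4 of any character (captured); then optionally any character except [lvq], then 3 to 5 of a word character.
Matches: at [4:15] match '5oel_n5tpKz', group 1 = '5oel_n'; at [17:29] match '5obj.w Vcr15', group 1 = '5obj.w'.
Because there's exactly one group, `findall` drops the full match and keeps group 1 from each hit.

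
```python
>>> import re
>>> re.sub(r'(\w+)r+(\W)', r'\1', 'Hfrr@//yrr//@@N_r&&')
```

Each match is replaced using the text its own group 1 captured.

'Hfr//yr/@@N_&'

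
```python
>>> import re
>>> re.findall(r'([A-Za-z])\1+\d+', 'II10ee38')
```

['I', 'e']

The backreference `\1` re-matches whatever the first group consumed, character for character.
With a single group, `findall` returns only what that group captured — 2 items.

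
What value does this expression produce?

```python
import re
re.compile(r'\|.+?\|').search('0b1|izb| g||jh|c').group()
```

The `?` after the quantifier makes it lazy — it takes as little as possible before letting the rest of the pattern try.
`search` walks the string left to right and returns the first match it finds.
The match spans [3:8] → '|izb|'.

'|izb|'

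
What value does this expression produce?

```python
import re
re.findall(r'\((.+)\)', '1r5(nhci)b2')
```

['nhci']

Walking the string: at [3:9] match '(nhci)', group 1 = 'nhci'.
With a single group, `findall` returns only what that group captured — 1 item.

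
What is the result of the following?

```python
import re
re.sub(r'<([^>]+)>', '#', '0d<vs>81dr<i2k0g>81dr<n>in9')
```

Matches: at [2:6] → '<vs>'; at [10:17] → '<i2k0g>'; at [21:24] → '<n>'.
Every occurrence is swapped for '#'.

'0d#81dr#81dr#in9'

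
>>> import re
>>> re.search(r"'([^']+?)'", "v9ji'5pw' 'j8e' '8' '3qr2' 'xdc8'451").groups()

('5pw',)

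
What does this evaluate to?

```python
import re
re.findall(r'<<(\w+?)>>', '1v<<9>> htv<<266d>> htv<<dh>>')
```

`findall` collects group 1 from each match (3 total).

['9', '266d', 'dh']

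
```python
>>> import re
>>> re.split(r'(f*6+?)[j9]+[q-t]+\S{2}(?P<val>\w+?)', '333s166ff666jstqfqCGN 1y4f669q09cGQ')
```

['333s166', 'ff666', 'C', 'GN 1y4', 'f66', 'c', 'GQ']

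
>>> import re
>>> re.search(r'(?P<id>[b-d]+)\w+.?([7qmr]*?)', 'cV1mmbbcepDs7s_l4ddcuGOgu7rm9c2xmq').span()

Pattern: one or more of a character in [b-d] (captured as 'id'); then one or more of a word character, then optionally any character; then zero or more of one of [7qmr] (lazy) (captured).
`search` walks the string left to right and returns the first match it finds.
The match spans [0:34] → 'cV1mmbbcepDs7s_l4ddcuGOgu7rm9c2xmq'.
Captured: group 1 = 'c', group 2 = ''.

(0, 34)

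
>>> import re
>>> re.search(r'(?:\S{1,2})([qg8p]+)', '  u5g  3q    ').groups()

('g',)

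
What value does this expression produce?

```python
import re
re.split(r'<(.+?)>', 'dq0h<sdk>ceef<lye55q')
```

Matches to split on: at [4:9] → '<sdk>'.
Because the pattern has a capturing group, `split` also inserts each captured text between the pieces.

['dq0h', 'sdk', 'ceef<lye55q']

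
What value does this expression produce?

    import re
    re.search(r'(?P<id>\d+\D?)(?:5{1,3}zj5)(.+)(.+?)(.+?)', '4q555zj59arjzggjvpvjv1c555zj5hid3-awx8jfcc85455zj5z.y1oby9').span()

The match spans [0:58] → '4q555zj59arjzggjvpvjv1c555zj5hid3-awx8jfcc85455zj5z.y1oby9'.

(0, 58)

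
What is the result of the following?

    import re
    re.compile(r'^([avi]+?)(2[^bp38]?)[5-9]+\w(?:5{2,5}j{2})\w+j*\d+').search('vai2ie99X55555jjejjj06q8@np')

None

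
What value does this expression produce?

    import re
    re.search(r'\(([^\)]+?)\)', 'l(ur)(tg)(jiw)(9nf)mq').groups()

('ur',)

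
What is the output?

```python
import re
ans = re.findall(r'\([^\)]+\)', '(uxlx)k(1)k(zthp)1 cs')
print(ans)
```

Matches: at [0:6] → '(uxlx)'; at [7:10] → '(1)'; at [11:17] → '(zthp)'.
No capturing groups, so `findall` returns the 3 full match strings.

['(uxlx)', '(1)', '(zthp)']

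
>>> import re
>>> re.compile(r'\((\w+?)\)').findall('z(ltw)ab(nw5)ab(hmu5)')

['ltw', 'nw5', 'hmu5']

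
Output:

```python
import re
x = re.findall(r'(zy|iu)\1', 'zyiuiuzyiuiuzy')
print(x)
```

['iu', 'iu']

`\1` has to match the exact text group 1 already captured.
Walking the string: at [2:6] match 'iuiu', group 1 = 'iu'; at [8:12] match 'iuiu', group 1 = 'iu'.
With a single group, `findall` returns only what that group captured — 2 items.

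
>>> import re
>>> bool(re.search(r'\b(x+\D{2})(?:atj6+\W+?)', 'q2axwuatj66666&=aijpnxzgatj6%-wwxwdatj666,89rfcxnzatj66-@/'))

False

The pattern matches a word boundary (`\b`, zero-width); then one or more of a literal 'x', then exactly 2 of a non-digit (captured); then the literal 'atj', then one or more of the literal '6', then one or more of a non-word character (lazy) (non-capturing group).
Here no position works, so the call returns None, and `bool(None)` is False.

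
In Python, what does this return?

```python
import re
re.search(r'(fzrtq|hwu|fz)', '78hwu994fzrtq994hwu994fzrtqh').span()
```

(2, 5)

`re.search` scans for the first position where the pattern succeeds.
The match spans [2:5] → 'hwu'.
Captured: group 1 = 'hwu'.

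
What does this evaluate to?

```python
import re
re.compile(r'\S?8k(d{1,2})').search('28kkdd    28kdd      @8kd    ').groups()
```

The match spans [10:15] → '28kdd'.
Captured: group 1 = 'dd'.

('dd',)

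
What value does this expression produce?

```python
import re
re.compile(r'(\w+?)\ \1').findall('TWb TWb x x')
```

['TWb', 'x']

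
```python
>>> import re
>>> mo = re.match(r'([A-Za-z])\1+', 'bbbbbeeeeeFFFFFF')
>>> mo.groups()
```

('b',)

The match spans [0:5] → 'bbbbb'.
Captured: group 1 = 'b'.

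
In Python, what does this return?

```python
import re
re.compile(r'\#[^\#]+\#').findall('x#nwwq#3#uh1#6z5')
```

Walking the string: at [1:7] → '#nwwq#'; at [8:13] → '#uh1#'.
No capturing groups, so `findall` returns the 2 full match strings.

['#nwwq#', '#uh1#']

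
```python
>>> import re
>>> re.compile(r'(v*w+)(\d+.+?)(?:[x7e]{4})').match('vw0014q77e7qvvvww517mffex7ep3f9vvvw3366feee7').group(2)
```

'0014q'

Pattern: zero or more of the literal 'v', then one or more of the literal 'w' (captured); then one or more of a digit, then one or more of any character (lazy) (captured); then exactly 4 of one of [x7e] (non-capturing group).
A `+?`/`*?`/`{m,n}?` starts at its minimum and grows only as far as needed for what follows to match.
With `match`, the pattern is implicitly anchored at the beginning.
The match spans [0:11] → 'vw0014q77e7'.
Captured: group 1 = 'vw', group 2 = '0014q'.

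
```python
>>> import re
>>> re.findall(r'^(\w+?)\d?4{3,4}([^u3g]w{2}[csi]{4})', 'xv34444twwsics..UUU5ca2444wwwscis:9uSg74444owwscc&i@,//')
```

This matches anchored at the start of the string; then one or more of a word character (lazy) (captured); then optionally a digit, then 3 to 4 of the literal '4'; then any character except [u3g], then exactly 2 of a literal 'w', then exactly 4 of one of [csi] (captured).
The `?` after the quantifier makes it lazy — it takes as little as possible before letting the rest of the pattern try.
Matches: at [0:14] match 'xv34444twwsics', groups = ('xv', 'twwsics').
Multiple groups make `findall` return tuples — one 2-tuple for the one match.

[('xv', 'twwsics')]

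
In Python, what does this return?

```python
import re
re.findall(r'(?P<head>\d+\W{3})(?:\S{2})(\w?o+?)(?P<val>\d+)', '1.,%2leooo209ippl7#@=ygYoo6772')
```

[('1.,%', 'eooo', '209'), ('7#@=', 'Yoo', '6772')]

Pattern: one or more of a digit, then exactly 3 of a non-word character (captured as 'head'); then exactly 2 of a non-whitespace character (non-capturing group); then optionally a word character, then one or more of a literal 'o' (lazy) (captured); then one or more of a digit (captured as 'val').
Matches: at [0:13] match '1.,%2leooo209', groups = ('1.,%', 'eooo', '209'); at [17:30] match '7#@=ygYoo6772', groups = ('7#@=', 'Yoo', '6772').
`findall` packs the 3 group values into a tuple for every match.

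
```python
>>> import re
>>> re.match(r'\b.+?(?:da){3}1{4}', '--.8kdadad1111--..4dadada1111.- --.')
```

With `match`, the pattern is implicitly anchored at the beginning.
Here position 0 doesn't satisfy it, so the call returns None.

None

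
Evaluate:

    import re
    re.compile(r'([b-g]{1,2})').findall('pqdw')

['d']

This matches 1 to 2 of a character in [b-g] (captured).
Because there's exactly one group, `findall` drops the full match and keeps group 1 from the one hit.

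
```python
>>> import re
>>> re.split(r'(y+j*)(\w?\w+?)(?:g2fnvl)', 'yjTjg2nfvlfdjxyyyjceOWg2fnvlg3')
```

Because the pattern has a capturing group, `split` also inserts each captured text between the pieces.

['', 'yj', 'Tjg2nfvlfdjxyyyjceOW', 'g3']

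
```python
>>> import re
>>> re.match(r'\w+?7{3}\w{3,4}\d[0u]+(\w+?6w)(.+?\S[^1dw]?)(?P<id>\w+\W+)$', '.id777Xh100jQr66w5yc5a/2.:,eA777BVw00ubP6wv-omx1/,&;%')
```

None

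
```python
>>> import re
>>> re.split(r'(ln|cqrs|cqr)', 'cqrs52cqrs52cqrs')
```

Branches in `(...|...)` are attempted left-to-right; the first branch that allows the whole pattern to succeed is taken.
Matches to split on: at [0:4] → 'cqrs'; at [6:10] → 'cqrs'; at [12:16] → 'cqrs'.
`re.split` interleaves the captured-group text with the surrounding fragments.

['', 'cqrs', '52', 'cqrs', '52', 'cqrs', '']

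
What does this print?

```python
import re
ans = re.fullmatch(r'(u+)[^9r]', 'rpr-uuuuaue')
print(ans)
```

The pattern matches one or more of a literal 'u' (captured); then any character except [9r].
`re.fullmatch` is like wrapping the pattern in `^…$` (in single-line mode).
Here there's no way to consume every character, so the call returns None.

None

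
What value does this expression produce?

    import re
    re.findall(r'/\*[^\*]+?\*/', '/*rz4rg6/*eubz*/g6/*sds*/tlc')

['/*eubz*/', '/*sds*/']

Scanning left to right: at [8:16] → '/*eubz*/'; at [18:25] → '/*sds*/'.
Since nothing is captured, `findall` lists the 2 matched substrings directly.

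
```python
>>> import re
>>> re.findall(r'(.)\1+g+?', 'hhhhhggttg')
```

['h', 't']

`\1` has to match the exact text group 1 already captured.
Matches: at [0:6] match 'hhhhhg', group 1 = 'h'; at [7:10] match 'ttg', group 1 = 't'.
Because there's exactly one group, `findall` drops the full match and keeps group 1 from each hit.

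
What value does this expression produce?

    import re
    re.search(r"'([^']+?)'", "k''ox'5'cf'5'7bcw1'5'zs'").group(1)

Unlike `match`, `search` isn't anchored — it looks for the pattern anywhere in the string.
The match spans [2:6] → "'ox'".
Captured: group 1 = 'ox'.

'ox'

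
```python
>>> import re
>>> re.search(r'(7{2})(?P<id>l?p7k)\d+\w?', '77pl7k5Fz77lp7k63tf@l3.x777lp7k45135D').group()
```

This matches exactly 2 of a literal '7' (captured); then optionally the literal 'l', then the literal 'p7k' (captured as 'id'); then one or more of a digit, then optionally a word character.
`search` walks the string left to right and returns the first match it finds.
The match spans [9:18] → '77lp7k63t'.
Captured: group 1 = '77', group 2 = 'lp7k'.

'77lp7k63t'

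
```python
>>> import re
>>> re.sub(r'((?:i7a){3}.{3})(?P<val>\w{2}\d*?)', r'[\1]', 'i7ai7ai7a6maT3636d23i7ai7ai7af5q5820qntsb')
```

'[i7ai7ai7a6ma]636d23[i7ai7ai7af5q]20qntsb'

The pattern matches the literal 'i7a' repeated 3 times, then exactly 3 of any character (captured); then exactly 2 of a word character, then zero or more of a digit (lazy) (captured as 'val').
Because the quantifier is non-greedy, it stops expanding at the earliest point where the rest of the pattern can succeed.
Matches: at [0:14] → 'i7ai7ai7a6maT3'; at [20:34] → 'i7ai7ai7af5q58'.
The replacement refers to a captured group, so each match is rewritten using its own captured text.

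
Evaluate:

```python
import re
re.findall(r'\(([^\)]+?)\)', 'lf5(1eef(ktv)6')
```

['1eef(ktv']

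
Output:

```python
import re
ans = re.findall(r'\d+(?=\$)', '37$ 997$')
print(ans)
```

The positive lookaround only admits positions where the adjacent text matches; those characters stay outside the span.
Walking the string: at [0:2] → '37'; at [4:7] → '997'.
No capturing groups, so `findall` returns the 2 full match strings.

['37', '997']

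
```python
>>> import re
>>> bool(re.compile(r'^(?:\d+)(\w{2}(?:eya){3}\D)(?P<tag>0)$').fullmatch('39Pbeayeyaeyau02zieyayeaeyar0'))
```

False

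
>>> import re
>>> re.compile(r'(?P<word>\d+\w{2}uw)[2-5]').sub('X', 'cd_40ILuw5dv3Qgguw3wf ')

'cd_Xdv3Qgguw3wf '

`sub` substitutes 'X' at each match site.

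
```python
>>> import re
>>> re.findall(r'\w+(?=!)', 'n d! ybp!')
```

['d', 'ybp']

The positive lookaround only admits positions where the adjacent text matches; those characters stay outside the span.
Matches: at [2:3] → 'd'; at [5:8] → 'ybp'.
Since nothing is captured, `findall` lists the 2 matched substrings directly.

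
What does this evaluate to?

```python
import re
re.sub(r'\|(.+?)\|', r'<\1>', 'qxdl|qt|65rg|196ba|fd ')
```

With the lazy modifier that quantifier settles for the fewest repetitions that let the rest of the pattern succeed (the atoms after it are unaffected and can still be greedy).
Matches: at [4:8] → '|qt|'; at [12:19] → '|196ba|'.
The replacement refers to a captured group, so each match is rewritten using its own captured text.

'qxdl<qt>65rg<196ba>fd '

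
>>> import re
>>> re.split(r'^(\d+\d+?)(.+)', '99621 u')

['', '99621', ' u', '']

This matches anchored at the start of the string; then one or more of a digit, then one or more of a digit (lazy) (captured); then one or more of any character (captured).
Matches to split on: at [0:7] → '99621 u'.
With a capturing group present, the delimiter's captured portion is kept in the result list.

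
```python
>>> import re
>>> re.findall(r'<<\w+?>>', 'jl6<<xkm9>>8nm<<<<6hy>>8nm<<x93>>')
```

`findall` yields the raw match text (3 of them) because the pattern has no groups.

['<<xkm9>>', '<<6hy>>', '<<x93>>']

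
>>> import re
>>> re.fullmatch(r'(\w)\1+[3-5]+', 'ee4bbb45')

None

For `fullmatch`, every character of the input must be accounted for by the pattern.
Here the string isn't matched end-to-end, so the call returns None.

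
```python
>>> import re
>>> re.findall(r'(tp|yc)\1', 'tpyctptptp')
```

['tp']

`\1` is not a pattern — it's the concrete string captured by group 1, re-applied verbatim.
Scanning left to right: at [4:8] match 'tptp', group 1 = 'tp'.
`findall` collects group 1 from the one match (1 total).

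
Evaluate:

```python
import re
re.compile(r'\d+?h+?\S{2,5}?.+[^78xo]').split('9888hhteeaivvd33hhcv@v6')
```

['', '']

The pattern matches one or more of a digit (lazy), then one or more of the literal 'h' (lazy); then 2 to 5 of a non-whitespace character (lazy), then one or more of any character, then any character except [78xo].
Splitting on the pattern gives 2 pieces.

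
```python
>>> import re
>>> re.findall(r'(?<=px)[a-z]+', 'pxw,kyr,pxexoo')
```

The positive lookaround only admits positions where the adjacent text matches; those characters stay outside the span.
Scanning left to right: at [2:3] → 'w'; at [10:14] → 'exoo'.
No capturing groups, so `findall` returns the 2 full match strings.

['w', 'exoo']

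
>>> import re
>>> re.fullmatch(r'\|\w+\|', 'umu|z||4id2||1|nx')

None

`re.fullmatch` requires the pattern to consume the entire string.
Here the string isn't matched end-to-end, so the call returns None.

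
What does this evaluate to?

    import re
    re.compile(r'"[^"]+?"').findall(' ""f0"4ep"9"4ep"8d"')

Matches: at [2:6] → '"f0"'; at [9:12] → '"9"'; at [15:19] → '"8d"'.
With no groups in the pattern, `findall` gives back each whole match — 3 here.

['"f0"', '"9"', '"8d"']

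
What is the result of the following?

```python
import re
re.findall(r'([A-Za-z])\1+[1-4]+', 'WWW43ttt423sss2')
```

['W', 't', 's']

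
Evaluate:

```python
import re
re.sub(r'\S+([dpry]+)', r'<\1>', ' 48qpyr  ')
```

' <r>  '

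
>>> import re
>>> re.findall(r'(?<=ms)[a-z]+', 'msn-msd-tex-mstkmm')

The lookaround is zero-width — it requires the adjacent text to match without consuming it, so the asserted text isn't part of the match.
Scanning left to right: at [2:3] → 'n'; at [6:7] → 'd'; at [14:18] → 'tkmm'.
`findall` yields the raw match text (3 of them) because the pattern has no groups.

['n', 'd', 'tkmm']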